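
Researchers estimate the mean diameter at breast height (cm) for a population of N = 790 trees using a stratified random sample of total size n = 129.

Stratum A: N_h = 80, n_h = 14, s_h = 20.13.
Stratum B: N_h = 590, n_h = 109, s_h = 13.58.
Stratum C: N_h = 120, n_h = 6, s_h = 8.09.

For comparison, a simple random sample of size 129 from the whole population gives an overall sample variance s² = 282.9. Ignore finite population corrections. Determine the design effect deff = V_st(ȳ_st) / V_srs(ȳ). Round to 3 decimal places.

V̂(ȳ_st) = Σ W_h² s_h²/n_h, with W_h = N_h/N and N = 790:
  stratum A: (80/790)²·20.13²/14 = 0.296815
  stratum B: (590/790)²·13.58²/109 = 0.943676
  stratum C: (120/790)²·8.09²/6 = 0.251683
V_st = 1.49217
V_srs = s²/n = 282.9/129 = 2.19302
deff = V_st / V_srs = 1.49217/2.19302 = 0.6804

deff ≈ 0.680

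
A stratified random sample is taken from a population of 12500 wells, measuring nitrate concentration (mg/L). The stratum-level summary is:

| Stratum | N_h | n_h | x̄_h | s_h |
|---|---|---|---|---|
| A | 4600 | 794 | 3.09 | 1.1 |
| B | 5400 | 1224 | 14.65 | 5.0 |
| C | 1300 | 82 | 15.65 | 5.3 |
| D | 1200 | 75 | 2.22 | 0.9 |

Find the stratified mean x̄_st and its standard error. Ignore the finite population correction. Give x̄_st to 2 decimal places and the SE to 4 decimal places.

x̄_st ≈ 9.31, SE ≈ 0.0884

x̄_st = Σ W_h x̄_h = (4600·3.09 + 5400·14.65 + 1300·15.65 + 1200·2.22)/12500 = 9.30664
V̂(x̄_st) = Σ W_h² s_h²/n_h, with W_h = N_h/N and N = 12500:
  stratum A: (4600/12500)²·1.1²/794 = 0.000206377
  stratum B: (5400/12500)²·5.0²/1224 = 0.00381176
  stratum C: (1300/12500)²·5.3²/82 = 0.00370514
  stratum D: (1200/12500)²·0.9²/75 = 9.95328e-05
V̂(x̄_st) = 0.00782281
SE(x̄_st) = √0.00782281 = 0.0884467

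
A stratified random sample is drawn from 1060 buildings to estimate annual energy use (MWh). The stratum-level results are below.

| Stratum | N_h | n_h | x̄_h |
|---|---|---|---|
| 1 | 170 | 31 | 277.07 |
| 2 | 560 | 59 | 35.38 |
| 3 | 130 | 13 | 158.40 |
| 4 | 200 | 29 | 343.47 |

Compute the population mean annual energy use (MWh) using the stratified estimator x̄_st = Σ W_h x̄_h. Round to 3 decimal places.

N = Σ N_h = 1060. Stratum weights W_h = N_h/N.
x̄_st = (170·277.07 + 560·35.38 + 130·158.40 + 200·343.47) / 1060 = 147.35915

x̄_st ≈ 147.359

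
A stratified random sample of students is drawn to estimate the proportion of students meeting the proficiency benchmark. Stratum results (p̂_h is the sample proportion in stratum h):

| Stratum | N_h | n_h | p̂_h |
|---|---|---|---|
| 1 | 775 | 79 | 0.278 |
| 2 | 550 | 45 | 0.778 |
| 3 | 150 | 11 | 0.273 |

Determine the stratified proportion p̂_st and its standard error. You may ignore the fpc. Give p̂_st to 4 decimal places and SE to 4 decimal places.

p̂_st ≈ 0.4639, SE ≈ 0.0382

N = 1475; stratum weights W_h = N_h/N.
p̂_st = Σ W_h p̂_h = (775·0.278 + 550·0.778 + 150·0.273)/1475 = 0.46393
V̂(p̂_st) = Σ W_h² p̂_h(1−p̂_h)/(n_h−1):
  stratum 1: (775/1475)²·0.278·0.722/78 = 0.000710406
  stratum 2: (550/1475)²·0.778·0.222/44 = 0.000545785
  stratum 3: (150/1475)²·0.273·0.727/10 = 0.000205256
V̂(p̂_st) = 0.00146145; SE = √V̂ = 0.0382289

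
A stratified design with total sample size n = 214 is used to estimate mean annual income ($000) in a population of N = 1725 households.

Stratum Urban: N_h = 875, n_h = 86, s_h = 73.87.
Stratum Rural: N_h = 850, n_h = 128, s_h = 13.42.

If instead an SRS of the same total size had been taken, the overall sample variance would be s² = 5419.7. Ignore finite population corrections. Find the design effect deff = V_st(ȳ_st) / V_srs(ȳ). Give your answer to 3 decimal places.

V̂(ȳ_st) = Σ W_h² s_h²/n_h, with W_h = N_h/N and N = 1725:
  stratum Urban: (875/1725)²·73.87²/86 = 16.3258
  stratum Rural: (850/1725)²·13.42²/128 = 0.341629
V_st = 16.6675
V_srs = s²/n = 5419.7/214 = 25.3257
deff = V_st / V_srs = 16.6675/25.3257 = 0.6581

deff ≈ 0.658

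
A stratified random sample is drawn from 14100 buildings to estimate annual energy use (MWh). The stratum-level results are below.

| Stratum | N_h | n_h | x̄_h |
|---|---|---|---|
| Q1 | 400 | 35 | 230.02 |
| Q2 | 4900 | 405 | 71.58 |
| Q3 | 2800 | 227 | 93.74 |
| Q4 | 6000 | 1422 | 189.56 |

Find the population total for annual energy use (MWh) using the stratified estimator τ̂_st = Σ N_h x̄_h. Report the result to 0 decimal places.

τ̂_st = Σ N_h x̄_h = 400·230.02 + 4900·71.58 + 2800·93.74 + 6000·189.56 = 1842582

τ̂_st ≈ 1842582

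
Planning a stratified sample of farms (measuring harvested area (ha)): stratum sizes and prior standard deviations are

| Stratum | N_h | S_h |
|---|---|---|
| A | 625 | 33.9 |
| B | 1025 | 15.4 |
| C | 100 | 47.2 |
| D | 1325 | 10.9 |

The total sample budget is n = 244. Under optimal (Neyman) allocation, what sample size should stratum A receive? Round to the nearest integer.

Neyman allocation: n_h = n · N_h S_h / Σ N_i S_i, with n = 244.
  stratum A: N_h·S_h = 625·33.9 = 21187.50
  stratum B: N_h·S_h = 1025·15.4 = 15785.00
  stratum C: N_h·S_h = 100·47.2 = 4720.00
  stratum D: N_h·S_h = 1325·10.9 = 14442.50
Σ N_h S_h = 56135.00
n for stratum A = 244·21187.50/56135.00 = 92.095 → 92

92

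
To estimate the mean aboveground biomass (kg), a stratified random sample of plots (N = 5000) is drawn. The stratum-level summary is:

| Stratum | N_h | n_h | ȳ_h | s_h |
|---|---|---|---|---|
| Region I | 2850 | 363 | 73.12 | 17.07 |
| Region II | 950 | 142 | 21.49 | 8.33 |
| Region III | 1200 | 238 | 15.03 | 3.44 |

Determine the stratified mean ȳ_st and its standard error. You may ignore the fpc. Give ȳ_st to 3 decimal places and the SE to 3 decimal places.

ȳ_st ≈ 49.369, SE ≈ 0.530

ȳ_st = Σ W_h ȳ_h = (2850·73.12 + 950·21.49 + 1200·15.03)/5000 = 49.36870
V̂(ȳ_st) = Σ W_h² s_h²/n_h, with W_h = N_h/N and N = 5000:
  stratum Region I: (2850/5000)²·17.07²/363 = 0.260802
  stratum Region II: (950/5000)²·8.33²/142 = 0.0176404
  stratum Region III: (1200/5000)²·3.44²/238 = 0.00286393
V̂(ȳ_st) = 0.281306
SE(ȳ_st) = √0.281306 = 0.530383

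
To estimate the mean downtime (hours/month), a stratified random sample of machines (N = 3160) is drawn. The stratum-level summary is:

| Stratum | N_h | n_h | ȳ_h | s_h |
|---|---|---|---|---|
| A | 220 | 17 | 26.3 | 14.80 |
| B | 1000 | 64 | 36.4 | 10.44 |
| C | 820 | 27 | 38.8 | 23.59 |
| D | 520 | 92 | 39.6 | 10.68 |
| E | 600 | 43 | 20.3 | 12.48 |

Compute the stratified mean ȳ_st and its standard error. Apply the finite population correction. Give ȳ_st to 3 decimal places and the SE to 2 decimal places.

ȳ_st = Σ W_h ȳ_h = (220·26.3 + 1000·36.4 + 820·38.8 + 520·39.6 + 600·20.3)/3160 = 33.78924
V̂(ȳ_st) = Σ W_h² (1 − n_h/N_h) s_h²/n_h, with W_h = N_h/N and N = 3160:
  stratum A: (220/3160)²·(1 − 17/220)·14.80²/17 = 0.0576261
  stratum B: (1000/3160)²·(1 − 64/1000)·10.44²/64 = 0.159633
  stratum C: (820/3160)²·(1 − 27/820)·23.59²/27 = 1.34216
  stratum D: (520/3160)²·(1 − 92/520)·10.68²/92 = 0.027633
  stratum E: (600/3160)²·(1 − 43/600)·12.48²/43 = 0.121225
V̂(ȳ_st) = 1.70828
SE(ȳ_st) = √1.70828 = 1.30701

ȳ_st ≈ 33.789, SE ≈ 1.31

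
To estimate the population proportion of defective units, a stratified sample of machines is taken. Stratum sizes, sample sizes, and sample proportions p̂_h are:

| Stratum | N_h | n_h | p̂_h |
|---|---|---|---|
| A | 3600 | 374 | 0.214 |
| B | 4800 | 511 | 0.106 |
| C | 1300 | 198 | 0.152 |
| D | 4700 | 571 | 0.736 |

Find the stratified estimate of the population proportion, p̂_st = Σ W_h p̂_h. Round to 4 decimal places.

p̂_st ≈ 0.3428

N = 14400; stratum weights W_h = N_h/N.
p̂_st = Σ W_h p̂_h = (3600·0.214 + 4800·0.106 + 1300·0.152 + 4700·0.736)/14400 = 0.34278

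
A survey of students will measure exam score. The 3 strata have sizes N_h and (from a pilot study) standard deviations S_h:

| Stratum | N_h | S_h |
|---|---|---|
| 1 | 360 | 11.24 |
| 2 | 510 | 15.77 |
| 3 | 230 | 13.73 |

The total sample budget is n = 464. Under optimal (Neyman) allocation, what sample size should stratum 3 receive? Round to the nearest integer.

Neyman allocation: n_h = n · N_h S_h / Σ N_i S_i, with n = 464.
  stratum 1: N_h·S_h = 360·11.24 = 4046.40
  stratum 2: N_h·S_h = 510·15.77 = 8042.70
  stratum 3: N_h·S_h = 230·13.73 = 3157.90
Σ N_h S_h = 15247.00
n for stratum 3 = 464·3157.90/15247.00 = 96.102 → 96

96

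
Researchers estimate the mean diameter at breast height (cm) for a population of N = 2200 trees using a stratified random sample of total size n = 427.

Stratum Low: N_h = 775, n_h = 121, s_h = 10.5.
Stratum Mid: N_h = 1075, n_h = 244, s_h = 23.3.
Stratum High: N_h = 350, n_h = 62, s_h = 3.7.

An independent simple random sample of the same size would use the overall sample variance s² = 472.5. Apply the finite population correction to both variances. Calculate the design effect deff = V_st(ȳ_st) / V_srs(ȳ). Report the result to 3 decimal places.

deff ≈ 0.573

V̂(ȳ_st) = Σ W_h² (1 − n_h/N_h) s_h²/n_h, with W_h = N_h/N and N = 2200:
  stratum Low: (775/2200)²·(1 − 121/775)·10.5²/121 = 0.0954173
  stratum Mid: (1075/2200)²·(1 − 244/1075)·23.3²/244 = 0.410664
  stratum High: (350/2200)²·(1 − 62/350)·3.7²/62 = 0.00459861
V_st = 0.510679
V_srs = (1 − 427/2200)·472.5/427 = 0.891785
deff = V_st / V_srs = 0.510679/0.891785 = 0.5726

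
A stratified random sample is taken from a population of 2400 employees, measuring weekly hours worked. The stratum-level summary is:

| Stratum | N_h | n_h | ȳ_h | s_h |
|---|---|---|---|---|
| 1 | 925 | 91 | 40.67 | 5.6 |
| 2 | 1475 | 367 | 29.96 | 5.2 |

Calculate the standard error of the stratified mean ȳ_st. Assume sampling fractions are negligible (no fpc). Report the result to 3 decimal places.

V̂(ȳ_st) = Σ W_h² s_h²/n_h, with W_h = N_h/N and N = 2400:
  stratum 1: (925/2400)²·5.6²/91 = 0.0511912
  stratum 2: (1475/2400)²·5.2²/367 = 0.0278293
V̂(ȳ_st) = 0.0790205
SE(ȳ_st) = √0.0790205 = 0.281106

SE(ȳ_st) ≈ 0.281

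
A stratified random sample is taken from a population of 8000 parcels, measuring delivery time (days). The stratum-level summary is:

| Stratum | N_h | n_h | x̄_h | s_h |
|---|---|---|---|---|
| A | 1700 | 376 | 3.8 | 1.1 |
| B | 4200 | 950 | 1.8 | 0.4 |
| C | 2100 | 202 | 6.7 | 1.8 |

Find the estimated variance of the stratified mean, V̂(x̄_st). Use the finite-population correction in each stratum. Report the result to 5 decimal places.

V̂(x̄_st) ≈ 0.00115

V̂(x̄_st) = Σ W_h² (1 − n_h/N_h) s_h²/n_h, with W_h = N_h/N and N = 8000:
  stratum A: (1700/8000)²·(1 − 376/1700)·1.1²/376 = 0.000113176
  stratum B: (4200/8000)²·(1 − 950/4200)·0.4²/950 = 3.59211e-05
  stratum C: (2100/8000)²·(1 − 202/2100)·1.8²/202 = 0.000998916
V̂(x̄_st) = 0.00114801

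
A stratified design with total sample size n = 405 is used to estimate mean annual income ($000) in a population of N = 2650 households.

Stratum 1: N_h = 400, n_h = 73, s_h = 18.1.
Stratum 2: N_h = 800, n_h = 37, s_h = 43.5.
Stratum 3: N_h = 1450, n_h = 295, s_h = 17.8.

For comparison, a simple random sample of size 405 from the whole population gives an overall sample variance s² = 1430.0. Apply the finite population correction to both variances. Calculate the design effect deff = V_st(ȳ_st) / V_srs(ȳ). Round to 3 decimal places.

deff ≈ 1.600

V̂(ȳ_st) = Σ W_h² (1 − n_h/N_h) s_h²/n_h, with W_h = N_h/N and N = 2650:
  stratum 1: (400/2650)²·(1 − 73/400)·18.1²/73 = 0.0835892
  stratum 2: (800/2650)²·(1 − 37/800)·43.5²/37 = 4.44528
  stratum 3: (1450/2650)²·(1 − 295/1450)·17.8²/295 = 0.256139
V_st = 4.78501
V_srs = (1 − 405/2650)·1430.0/405 = 2.99124
deff = V_st / V_srs = 4.78501/2.99124 = 1.5997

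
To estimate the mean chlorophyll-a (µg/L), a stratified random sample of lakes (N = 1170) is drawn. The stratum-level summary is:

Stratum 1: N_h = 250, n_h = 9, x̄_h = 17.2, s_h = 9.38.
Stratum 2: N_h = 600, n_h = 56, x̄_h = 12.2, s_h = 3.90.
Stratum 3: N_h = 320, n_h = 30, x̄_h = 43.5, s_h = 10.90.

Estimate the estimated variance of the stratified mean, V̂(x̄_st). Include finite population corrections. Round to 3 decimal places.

V̂(x̄_st) = Σ W_h² (1 − n_h/N_h) s_h²/n_h, with W_h = N_h/N and N = 1170:
  stratum 1: (250/1170)²·(1 − 9/250)·9.38²/9 = 0.430277
  stratum 2: (600/1170)²·(1 − 56/600)·3.90²/56 = 0.0647619
  stratum 3: (320/1170)²·(1 − 30/320)·10.90²/30 = 0.268478
V̂(x̄_st) = 0.763517

V̂(x̄_st) ≈ 0.764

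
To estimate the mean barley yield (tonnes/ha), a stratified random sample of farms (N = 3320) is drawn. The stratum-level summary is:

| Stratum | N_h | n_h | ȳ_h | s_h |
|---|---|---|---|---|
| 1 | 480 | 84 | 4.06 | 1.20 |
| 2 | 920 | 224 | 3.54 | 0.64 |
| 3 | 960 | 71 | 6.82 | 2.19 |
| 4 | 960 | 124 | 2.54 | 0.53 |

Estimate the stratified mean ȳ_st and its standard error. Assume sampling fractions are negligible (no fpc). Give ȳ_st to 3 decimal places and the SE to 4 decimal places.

ȳ_st = Σ W_h ȳ_h = (480·4.06 + 920·3.54 + 960·6.82 + 960·2.54)/3320 = 4.27446
V̂(ȳ_st) = Σ W_h² s_h²/n_h, with W_h = N_h/N and N = 3320:
  stratum 1: (480/3320)²·1.20²/84 = 0.000358335
  stratum 2: (920/3320)²·0.64²/224 = 0.000140414
  stratum 3: (960/3320)²·2.19²/71 = 0.00564802
  stratum 4: (960/3320)²·0.53²/124 = 0.000189407
V̂(ȳ_st) = 0.00633618
SE(ȳ_st) = √0.00633618 = 0.0796001

ȳ_st ≈ 4.274, SE ≈ 0.0796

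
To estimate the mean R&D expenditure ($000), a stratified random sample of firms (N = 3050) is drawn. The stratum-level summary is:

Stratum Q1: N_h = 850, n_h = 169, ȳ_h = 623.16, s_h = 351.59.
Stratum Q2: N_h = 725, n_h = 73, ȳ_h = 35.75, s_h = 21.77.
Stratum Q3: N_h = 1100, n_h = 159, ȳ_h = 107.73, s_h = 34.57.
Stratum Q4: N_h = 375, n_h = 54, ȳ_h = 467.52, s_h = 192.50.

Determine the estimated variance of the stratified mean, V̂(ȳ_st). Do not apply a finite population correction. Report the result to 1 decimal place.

V̂(ȳ_st) ≈ 68.5

V̂(ȳ_st) = Σ W_h² s_h²/n_h, with W_h = N_h/N and N = 3050:
  stratum Q1: (850/3050)²·351.59²/169 = 56.81
  stratum Q2: (725/3050)²·21.77²/73 = 0.366835
  stratum Q3: (1100/3050)²·34.57²/159 = 0.977659
  stratum Q4: (375/3050)²·192.50²/54 = 10.3736
V̂(ȳ_st) = 68.5281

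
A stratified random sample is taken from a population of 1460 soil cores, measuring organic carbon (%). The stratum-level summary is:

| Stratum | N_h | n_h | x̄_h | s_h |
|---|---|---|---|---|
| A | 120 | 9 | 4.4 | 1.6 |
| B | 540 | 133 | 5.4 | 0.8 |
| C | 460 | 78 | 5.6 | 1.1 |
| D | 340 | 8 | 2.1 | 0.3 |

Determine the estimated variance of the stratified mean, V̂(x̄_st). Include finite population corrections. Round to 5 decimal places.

V̂(x̄_st) = Σ W_h² (1 − n_h/N_h) s_h²/n_h, with W_h = N_h/N and N = 1460:
  stratum A: (120/1460)²·(1 − 9/120)·1.6²/9 = 0.00177744
  stratum B: (540/1460)²·(1 − 133/540)·0.8²/133 = 0.000496147
  stratum C: (460/1460)²·(1 − 78/460)·1.1²/78 = 0.00127881
  stratum D: (340/1460)²·(1 − 8/340)·0.3²/8 = 0.00059575
V̂(x̄_st) = 0.00414815

V̂(x̄_st) ≈ 0.00415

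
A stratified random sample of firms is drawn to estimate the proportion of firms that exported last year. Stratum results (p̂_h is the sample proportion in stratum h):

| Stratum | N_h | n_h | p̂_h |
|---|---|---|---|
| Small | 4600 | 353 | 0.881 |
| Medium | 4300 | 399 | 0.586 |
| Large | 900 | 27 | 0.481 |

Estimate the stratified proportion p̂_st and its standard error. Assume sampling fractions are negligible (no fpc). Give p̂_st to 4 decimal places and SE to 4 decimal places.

N = 9800; stratum weights W_h = N_h/N.
p̂_st = Σ W_h p̂_h = (4600·0.881 + 4300·0.586 + 900·0.481)/9800 = 0.71483
V̂(p̂_st) = Σ W_h² p̂_h(1−p̂_h)/(n_h−1):
  stratum Small: (4600/9800)²·0.881·0.119/352 = 6.56211e-05
  stratum Medium: (4300/9800)²·0.586·0.414/398 = 0.000117354
  stratum Large: (900/9800)²·0.481·0.519/26 = 8.09789e-05
V̂(p̂_st) = 0.000263955; SE = √V̂ = 0.0162467

p̂_st ≈ 0.7148, SE ≈ 0.0162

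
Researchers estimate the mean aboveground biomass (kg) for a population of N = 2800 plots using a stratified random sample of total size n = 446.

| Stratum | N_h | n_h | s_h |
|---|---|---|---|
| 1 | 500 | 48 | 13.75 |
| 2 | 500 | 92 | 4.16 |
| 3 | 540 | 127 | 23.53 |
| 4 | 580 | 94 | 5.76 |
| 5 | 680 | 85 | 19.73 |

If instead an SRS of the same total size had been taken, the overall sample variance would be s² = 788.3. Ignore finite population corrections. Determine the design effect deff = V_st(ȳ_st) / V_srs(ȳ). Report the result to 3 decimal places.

deff ≈ 0.328

V̂(ȳ_st) = Σ W_h² s_h²/n_h, with W_h = N_h/N and N = 2800:
  stratum 1: (500/2800)²·13.75²/48 = 0.1256
  stratum 2: (500/2800)²·4.16²/92 = 0.00599823
  stratum 3: (540/2800)²·23.53²/127 = 0.162148
  stratum 4: (580/2800)²·5.76²/94 = 0.0151446
  stratum 5: (680/2800)²·19.73²/85 = 0.270108
V_st = 0.578998
V_srs = s²/n = 788.3/446 = 1.76749
deff = V_st / V_srs = 0.578998/1.76749 = 0.3276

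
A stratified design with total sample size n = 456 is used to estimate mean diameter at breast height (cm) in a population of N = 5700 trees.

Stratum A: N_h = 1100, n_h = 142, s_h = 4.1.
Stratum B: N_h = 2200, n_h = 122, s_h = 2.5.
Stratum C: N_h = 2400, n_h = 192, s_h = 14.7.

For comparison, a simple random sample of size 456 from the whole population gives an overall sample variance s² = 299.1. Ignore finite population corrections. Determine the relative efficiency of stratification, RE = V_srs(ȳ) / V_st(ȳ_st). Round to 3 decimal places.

RE ≈ 3.100

V̂(ȳ_st) = Σ W_h² s_h²/n_h, with W_h = N_h/N and N = 5700:
  stratum A: (1100/5700)²·4.1²/142 = 0.00440875
  stratum B: (2200/5700)²·2.5²/122 = 0.0076316
  stratum C: (2400/5700)²·14.7²/192 = 0.199529
V_st = 0.211569
V_srs = s²/n = 299.1/456 = 0.655921
Relative efficiency = V_srs / V_st = 0.655921/0.211569 = 3.1003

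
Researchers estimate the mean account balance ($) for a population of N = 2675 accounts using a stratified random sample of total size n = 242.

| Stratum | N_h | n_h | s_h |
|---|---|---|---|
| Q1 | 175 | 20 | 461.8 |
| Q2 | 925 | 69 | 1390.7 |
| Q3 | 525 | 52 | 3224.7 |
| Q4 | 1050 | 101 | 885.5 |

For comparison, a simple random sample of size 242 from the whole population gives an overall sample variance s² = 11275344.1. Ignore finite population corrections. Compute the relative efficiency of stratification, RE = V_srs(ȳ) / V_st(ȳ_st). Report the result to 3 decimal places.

RE ≈ 3.789

V̂(ȳ_st) = Σ W_h² s_h²/n_h, with W_h = N_h/N and N = 2675:
  stratum Q1: (175/2675)²·461.8²/20 = 45.6359
  stratum Q2: (925/2675)²·1390.7²/69 = 3351.61
  stratum Q3: (525/2675)²·3224.7²/52 = 7702.76
  stratum Q4: (1050/2675)²·885.5²/101 = 1196.15
V_st = 12296.2
V_srs = s²/n = 11275344.1/242 = 46592.3
Relative efficiency = V_srs / V_st = 46592.3/12296.2 = 3.7892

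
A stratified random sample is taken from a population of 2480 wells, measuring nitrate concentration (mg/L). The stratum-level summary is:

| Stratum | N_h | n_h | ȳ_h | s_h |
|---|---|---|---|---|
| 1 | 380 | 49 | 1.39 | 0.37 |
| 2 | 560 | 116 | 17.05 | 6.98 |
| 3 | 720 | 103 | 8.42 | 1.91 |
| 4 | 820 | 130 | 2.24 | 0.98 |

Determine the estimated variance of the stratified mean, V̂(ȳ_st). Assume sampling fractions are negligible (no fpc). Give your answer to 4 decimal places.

V̂(ȳ_st) = Σ W_h² s_h²/n_h, with W_h = N_h/N and N = 2480:
  stratum 1: (380/2480)²·0.37²/49 = 6.55951e-05
  stratum 2: (560/2480)²·6.98²/116 = 0.0214154
  stratum 3: (720/2480)²·1.91²/103 = 0.00298532
  stratum 4: (820/2480)²·0.98²/130 = 0.000807668
V̂(ȳ_st) = 0.025274

V̂(ȳ_st) ≈ 0.0253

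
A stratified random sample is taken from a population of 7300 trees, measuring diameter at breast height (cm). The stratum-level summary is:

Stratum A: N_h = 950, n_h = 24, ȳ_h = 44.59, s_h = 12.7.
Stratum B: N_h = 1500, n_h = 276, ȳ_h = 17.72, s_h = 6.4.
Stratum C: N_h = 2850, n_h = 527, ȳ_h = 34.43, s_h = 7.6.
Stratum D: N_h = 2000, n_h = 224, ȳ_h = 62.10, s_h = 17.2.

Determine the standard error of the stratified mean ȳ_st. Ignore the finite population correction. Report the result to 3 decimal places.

SE(ȳ_st) ≈ 0.486

V̂(ȳ_st) = Σ W_h² s_h²/n_h, with W_h = N_h/N and N = 7300:
  stratum A: (950/7300)²·12.7²/24 = 0.113815
  stratum B: (1500/7300)²·6.4²/276 = 0.00626596
  stratum C: (2850/7300)²·7.6²/527 = 0.0167055
  stratum D: (2000/7300)²·17.2²/224 = 0.0991341
V̂(ȳ_st) = 0.23592
SE(ȳ_st) = √0.23592 = 0.485716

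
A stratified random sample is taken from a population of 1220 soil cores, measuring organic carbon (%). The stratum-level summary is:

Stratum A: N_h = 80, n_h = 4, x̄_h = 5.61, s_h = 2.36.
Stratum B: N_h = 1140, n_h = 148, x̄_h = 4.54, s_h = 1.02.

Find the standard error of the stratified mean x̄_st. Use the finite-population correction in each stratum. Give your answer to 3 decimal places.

V̂(x̄_st) = Σ W_h² (1 − n_h/N_h) s_h²/n_h, with W_h = N_h/N and N = 1220:
  stratum A: (80/1220)²·(1 − 4/80)·2.36²/4 = 0.00568785
  stratum B: (1140/1220)²·(1 − 148/1140)·1.02²/148 = 0.00534116
V̂(x̄_st) = 0.011029
SE(x̄_st) = √0.011029 = 0.105019

SE(x̄_st) ≈ 0.105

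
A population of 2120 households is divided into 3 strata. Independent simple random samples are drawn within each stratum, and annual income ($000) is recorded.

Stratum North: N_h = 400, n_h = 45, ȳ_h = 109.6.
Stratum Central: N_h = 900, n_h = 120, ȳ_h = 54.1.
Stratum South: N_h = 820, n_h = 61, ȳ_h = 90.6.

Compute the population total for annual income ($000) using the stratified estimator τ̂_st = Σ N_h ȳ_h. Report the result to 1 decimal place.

τ̂_st ≈ 166822.0

τ̂_st = Σ N_h ȳ_h = 400·109.6 + 900·54.1 + 820·90.6 = 166822.0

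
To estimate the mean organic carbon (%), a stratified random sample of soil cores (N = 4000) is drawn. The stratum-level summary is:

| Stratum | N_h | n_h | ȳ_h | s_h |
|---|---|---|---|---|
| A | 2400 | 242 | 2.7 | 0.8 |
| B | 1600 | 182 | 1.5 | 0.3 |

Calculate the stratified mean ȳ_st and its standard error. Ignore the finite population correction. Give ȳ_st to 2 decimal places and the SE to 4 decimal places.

ȳ_st ≈ 2.22, SE ≈ 0.0321

ȳ_st = Σ W_h ȳ_h = (2400·2.7 + 1600·1.5)/4000 = 2.22000
V̂(ȳ_st) = Σ W_h² s_h²/n_h, with W_h = N_h/N and N = 4000:
  stratum A: (2400/4000)²·0.8²/242 = 0.000952066
  stratum B: (1600/4000)²·0.3²/182 = 7.91209e-05
V̂(ȳ_st) = 0.00103119
SE(ȳ_st) = √0.00103119 = 0.0321121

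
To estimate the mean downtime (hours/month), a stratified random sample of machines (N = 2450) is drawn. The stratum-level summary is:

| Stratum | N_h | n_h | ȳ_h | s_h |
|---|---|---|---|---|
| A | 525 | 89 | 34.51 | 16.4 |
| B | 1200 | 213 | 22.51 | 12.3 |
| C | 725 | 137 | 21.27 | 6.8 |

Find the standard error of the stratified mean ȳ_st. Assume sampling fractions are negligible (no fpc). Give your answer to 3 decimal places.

V̂(ȳ_st) = Σ W_h² s_h²/n_h, with W_h = N_h/N and N = 2450:
  stratum A: (525/2450)²·16.4²/89 = 0.138766
  stratum B: (1200/2450)²·12.3²/213 = 0.170397
  stratum C: (725/2450)²·6.8²/137 = 0.0295557
V̂(ȳ_st) = 0.338719
SE(ȳ_st) = √0.338719 = 0.581995

SE(ȳ_st) ≈ 0.582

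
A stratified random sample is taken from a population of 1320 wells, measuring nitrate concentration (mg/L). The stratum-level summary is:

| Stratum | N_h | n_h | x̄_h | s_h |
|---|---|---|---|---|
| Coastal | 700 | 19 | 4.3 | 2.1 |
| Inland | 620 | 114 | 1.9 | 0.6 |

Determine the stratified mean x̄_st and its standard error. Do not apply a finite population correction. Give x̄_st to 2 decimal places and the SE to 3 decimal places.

x̄_st = Σ W_h x̄_h = (700·4.3 + 620·1.9)/1320 = 3.17273
V̂(x̄_st) = Σ W_h² s_h²/n_h, with W_h = N_h/N and N = 1320:
  stratum Coastal: (700/1320)²·2.1²/19 = 0.0652729
  stratum Inland: (620/1320)²·0.6²/114 = 0.00069668
V̂(x̄_st) = 0.0659696
SE(x̄_st) = √0.0659696 = 0.256846

x̄_st ≈ 3.17, SE ≈ 0.257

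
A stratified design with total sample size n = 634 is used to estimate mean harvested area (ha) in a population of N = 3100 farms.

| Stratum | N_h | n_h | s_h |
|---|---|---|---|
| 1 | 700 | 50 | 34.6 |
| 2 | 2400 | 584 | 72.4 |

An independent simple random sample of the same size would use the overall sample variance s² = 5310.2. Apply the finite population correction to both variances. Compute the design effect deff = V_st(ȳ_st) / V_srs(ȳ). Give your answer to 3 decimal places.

deff ≈ 0.781

V̂(ȳ_st) = Σ W_h² (1 − n_h/N_h) s_h²/n_h, with W_h = N_h/N and N = 3100:
  stratum 1: (700/3100)²·(1 − 50/700)·34.6²/50 = 1.13363
  stratum 2: (2400/3100)²·(1 − 584/2400)·72.4²/584 = 4.07069
V_st = 5.20432
V_srs = (1 − 634/3100)·5310.2/634 = 6.66274
deff = V_st / V_srs = 5.20432/6.66274 = 0.7811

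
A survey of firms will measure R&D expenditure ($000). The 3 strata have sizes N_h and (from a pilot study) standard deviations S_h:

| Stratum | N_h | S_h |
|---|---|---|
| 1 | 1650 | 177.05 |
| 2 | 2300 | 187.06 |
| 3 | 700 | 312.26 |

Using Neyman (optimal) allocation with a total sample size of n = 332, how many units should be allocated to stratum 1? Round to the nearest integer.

Neyman allocation: n_h = n · N_h S_h / Σ N_i S_i, with n = 332.
  stratum 1: N_h·S_h = 1650·177.05 = 292132.50
  stratum 2: N_h·S_h = 2300·187.06 = 430238.00
  stratum 3: N_h·S_h = 700·312.26 = 218582.00
Σ N_h S_h = 940952.50
n for stratum 1 = 332·292132.50/940952.50 = 103.074 → 103

103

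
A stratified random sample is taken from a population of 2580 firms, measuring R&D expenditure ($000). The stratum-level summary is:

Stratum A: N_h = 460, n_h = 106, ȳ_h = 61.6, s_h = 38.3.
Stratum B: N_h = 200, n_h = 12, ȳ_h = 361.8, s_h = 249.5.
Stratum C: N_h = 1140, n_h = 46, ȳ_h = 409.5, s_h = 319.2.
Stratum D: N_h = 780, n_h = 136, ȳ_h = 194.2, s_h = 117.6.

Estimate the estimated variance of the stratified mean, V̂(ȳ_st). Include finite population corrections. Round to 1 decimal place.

V̂(ȳ_st) ≈ 452.3

V̂(ȳ_st) = Σ W_h² (1 − n_h/N_h) s_h²/n_h, with W_h = N_h/N and N = 2580:
  stratum A: (460/2580)²·(1 − 106/460)·38.3²/106 = 0.338543
  stratum B: (200/2580)²·(1 − 12/200)·249.5²/12 = 29.3027
  stratum C: (1140/2580)²·(1 − 46/1140)·319.2²/46 = 415.002
  stratum D: (780/2580)²·(1 − 136/780)·117.6²/136 = 7.67391
V̂(ȳ_st) = 452.318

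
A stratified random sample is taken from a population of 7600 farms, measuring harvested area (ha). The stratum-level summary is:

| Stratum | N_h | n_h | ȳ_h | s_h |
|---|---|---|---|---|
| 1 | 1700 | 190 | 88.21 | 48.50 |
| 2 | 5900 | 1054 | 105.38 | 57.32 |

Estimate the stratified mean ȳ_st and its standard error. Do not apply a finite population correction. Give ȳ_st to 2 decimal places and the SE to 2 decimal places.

ȳ_st ≈ 101.54, SE ≈ 1.58

ȳ_st = Σ W_h ȳ_h = (1700·88.21 + 5900·105.38)/7600 = 101.53934
V̂(ȳ_st) = Σ W_h² s_h²/n_h, with W_h = N_h/N and N = 7600:
  stratum 1: (1700/7600)²·48.50²/190 = 0.619442
  stratum 2: (5900/7600)²·57.32²/1054 = 1.87866
V̂(ȳ_st) = 2.4981
SE(ȳ_st) = √2.4981 = 1.58054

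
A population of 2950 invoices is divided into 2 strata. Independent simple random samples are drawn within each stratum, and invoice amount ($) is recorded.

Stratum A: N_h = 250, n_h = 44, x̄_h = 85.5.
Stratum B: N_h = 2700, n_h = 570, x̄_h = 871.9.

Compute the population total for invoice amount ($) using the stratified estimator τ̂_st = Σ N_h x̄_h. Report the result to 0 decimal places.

τ̂_st ≈ 2375505

τ̂_st = Σ N_h x̄_h = 250·85.5 + 2700·871.9 = 2375505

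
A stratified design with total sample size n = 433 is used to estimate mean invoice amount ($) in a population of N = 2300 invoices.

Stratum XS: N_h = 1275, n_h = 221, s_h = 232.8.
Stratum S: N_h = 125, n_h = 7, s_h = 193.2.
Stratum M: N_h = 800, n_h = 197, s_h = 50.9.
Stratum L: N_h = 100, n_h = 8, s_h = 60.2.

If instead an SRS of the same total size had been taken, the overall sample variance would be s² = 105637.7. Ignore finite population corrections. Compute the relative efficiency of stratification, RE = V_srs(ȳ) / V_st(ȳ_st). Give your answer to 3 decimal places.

RE ≈ 2.608

V̂(ȳ_st) = Σ W_h² s_h²/n_h, with W_h = N_h/N and N = 2300:
  stratum XS: (1275/2300)²·232.8²/221 = 75.3596
  stratum S: (125/2300)²·193.2²/7 = 15.75
  stratum M: (800/2300)²·50.9²/197 = 1.59109
  stratum L: (100/2300)²·60.2²/8 = 0.856342
V_st = 93.557
V_srs = s²/n = 105637.7/433 = 243.967
Relative efficiency = V_srs / V_st = 243.967/93.557 = 2.6077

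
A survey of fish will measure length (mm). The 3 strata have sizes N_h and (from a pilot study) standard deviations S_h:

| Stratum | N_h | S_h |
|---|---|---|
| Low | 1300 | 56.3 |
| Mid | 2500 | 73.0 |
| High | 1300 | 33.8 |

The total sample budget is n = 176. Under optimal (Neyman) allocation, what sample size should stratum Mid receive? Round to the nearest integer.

107

Neyman allocation: n_h = n · N_h S_h / Σ N_i S_i, with n = 176.
  stratum Low: N_h·S_h = 1300·56.3 = 73190.00
  stratum Mid: N_h·S_h = 2500·73.0 = 182500.00
  stratum High: N_h·S_h = 1300·33.8 = 43940.00
Σ N_h S_h = 299630.00
n for stratum Mid = 176·182500.00/299630.00 = 107.199 → 107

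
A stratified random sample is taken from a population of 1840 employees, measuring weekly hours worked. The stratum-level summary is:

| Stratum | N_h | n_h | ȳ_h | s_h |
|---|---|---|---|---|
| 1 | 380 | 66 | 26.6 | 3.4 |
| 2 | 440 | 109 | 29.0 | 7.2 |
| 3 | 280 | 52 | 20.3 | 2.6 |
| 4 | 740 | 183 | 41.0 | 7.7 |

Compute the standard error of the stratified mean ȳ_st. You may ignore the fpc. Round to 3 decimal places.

SE(ȳ_st) ≈ 0.300

V̂(ȳ_st) = Σ W_h² s_h²/n_h, with W_h = N_h/N and N = 1840:
  stratum 1: (380/1840)²·3.4²/66 = 0.00747043
  stratum 2: (440/1840)²·7.2²/109 = 0.0271962
  stratum 3: (280/1840)²·2.6²/52 = 0.0030104
  stratum 4: (740/1840)²·7.7²/183 = 0.0524032
V̂(ȳ_st) = 0.0900803
SE(ȳ_st) = √0.0900803 = 0.300134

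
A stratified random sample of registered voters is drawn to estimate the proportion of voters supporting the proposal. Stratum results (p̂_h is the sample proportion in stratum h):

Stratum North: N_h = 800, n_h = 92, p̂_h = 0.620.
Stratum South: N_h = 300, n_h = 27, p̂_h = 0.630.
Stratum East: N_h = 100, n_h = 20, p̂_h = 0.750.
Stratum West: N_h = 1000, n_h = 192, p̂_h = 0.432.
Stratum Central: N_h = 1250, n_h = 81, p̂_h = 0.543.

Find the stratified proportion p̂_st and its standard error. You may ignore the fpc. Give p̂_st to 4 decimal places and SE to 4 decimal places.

N = 3450; stratum weights W_h = N_h/N.
p̂_st = Σ W_h p̂_h = (800·0.620 + 300·0.630 + 100·0.750 + 1000·0.432 + 1250·0.543)/3450 = 0.54225
V̂(p̂_st) = Σ W_h² p̂_h(1−p̂_h)/(n_h−1):
  stratum North: (800/3450)²·0.620·0.380/91 = 0.000139212
  stratum South: (300/3450)²·0.630·0.370/26 = 6.77912e-05
  stratum East: (100/3450)²·0.750·0.250/19 = 8.29105e-06
  stratum West: (1000/3450)²·0.432·0.568/191 = 0.000107935
  stratum Central: (1250/3450)²·0.543·0.457/80 = 0.0004072
V̂(p̂_st) = 0.000730429; SE = √V̂ = 0.0270264

p̂_st ≈ 0.5422, SE ≈ 0.0270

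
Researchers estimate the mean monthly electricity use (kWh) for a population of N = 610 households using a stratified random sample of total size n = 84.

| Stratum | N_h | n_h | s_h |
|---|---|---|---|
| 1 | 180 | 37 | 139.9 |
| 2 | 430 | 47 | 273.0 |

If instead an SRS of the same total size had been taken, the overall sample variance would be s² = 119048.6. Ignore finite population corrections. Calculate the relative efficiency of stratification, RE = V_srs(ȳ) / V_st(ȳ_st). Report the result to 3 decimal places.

RE ≈ 1.699

V̂(ȳ_st) = Σ W_h² s_h²/n_h, with W_h = N_h/N and N = 610:
  stratum 1: (180/610)²·139.9²/37 = 46.0595
  stratum 2: (430/610)²·273.0²/47 = 787.961
V_st = 834.02
V_srs = s²/n = 119048.6/84 = 1417.25
Relative efficiency = V_srs / V_st = 1417.25/834.02 = 1.6993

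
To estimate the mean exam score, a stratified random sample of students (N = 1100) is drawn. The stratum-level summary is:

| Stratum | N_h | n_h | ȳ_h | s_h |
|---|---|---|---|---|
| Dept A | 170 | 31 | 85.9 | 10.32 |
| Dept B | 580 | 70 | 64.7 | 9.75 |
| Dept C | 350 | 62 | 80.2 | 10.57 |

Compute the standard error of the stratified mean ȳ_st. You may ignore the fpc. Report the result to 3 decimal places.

SE(ȳ_st) ≈ 0.801

V̂(ȳ_st) = Σ W_h² s_h²/n_h, with W_h = N_h/N and N = 1100:
  stratum Dept A: (170/1100)²·10.32²/31 = 0.082056
  stratum Dept B: (580/1100)²·9.75²/70 = 0.377556
  stratum Dept C: (350/1100)²·10.57²/62 = 0.182435
V̂(ȳ_st) = 0.642048
SE(ȳ_st) = √0.642048 = 0.801279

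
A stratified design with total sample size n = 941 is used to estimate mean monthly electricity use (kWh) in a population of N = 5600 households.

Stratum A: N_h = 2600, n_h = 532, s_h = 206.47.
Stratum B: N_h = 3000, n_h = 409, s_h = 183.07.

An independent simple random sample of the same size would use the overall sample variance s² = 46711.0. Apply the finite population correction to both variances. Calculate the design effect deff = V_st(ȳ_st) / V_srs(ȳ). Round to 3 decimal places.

deff ≈ 0.824

V̂(ȳ_st) = Σ W_h² (1 − n_h/N_h) s_h²/n_h, with W_h = N_h/N and N = 5600:
  stratum A: (2600/5600)²·(1 − 532/2600)·206.47²/532 = 13.7388
  stratum B: (3000/5600)²·(1 − 409/3000)·183.07²/409 = 20.3106
V_st = 34.0495
V_srs = (1 − 941/5600)·46711.0/941 = 41.2985
deff = V_st / V_srs = 34.0495/41.2985 = 0.8245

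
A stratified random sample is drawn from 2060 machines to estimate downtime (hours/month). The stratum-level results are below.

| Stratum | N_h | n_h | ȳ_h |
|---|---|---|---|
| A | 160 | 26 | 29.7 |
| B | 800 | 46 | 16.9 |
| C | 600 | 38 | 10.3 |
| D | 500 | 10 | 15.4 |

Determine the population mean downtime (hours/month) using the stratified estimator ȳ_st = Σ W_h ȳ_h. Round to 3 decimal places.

N = Σ N_h = 2060. Stratum weights W_h = N_h/N.
ȳ_st = (160·29.7 + 800·16.9 + 600·10.3 + 500·15.4) / 2060 = 15.60777

ȳ_st ≈ 15.608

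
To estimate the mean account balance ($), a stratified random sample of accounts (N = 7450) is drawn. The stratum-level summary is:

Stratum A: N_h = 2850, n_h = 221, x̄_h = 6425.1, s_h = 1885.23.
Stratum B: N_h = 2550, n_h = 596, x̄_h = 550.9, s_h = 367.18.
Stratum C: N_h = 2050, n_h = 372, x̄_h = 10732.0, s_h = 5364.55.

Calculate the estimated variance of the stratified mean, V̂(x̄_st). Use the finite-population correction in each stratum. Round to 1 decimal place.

V̂(x̄_st) ≈ 6986.0

V̂(x̄_st) = Σ W_h² (1 − n_h/N_h) s_h²/n_h, with W_h = N_h/N and N = 7450:
  stratum A: (2850/7450)²·(1 − 221/2850)·1885.23²/221 = 2171
  stratum B: (2550/7450)²·(1 − 596/2550)·367.18²/596 = 20.3079
  stratum C: (2050/7450)²·(1 − 372/2050)·5364.55²/372 = 4794.65
V̂(x̄_st) = 6985.96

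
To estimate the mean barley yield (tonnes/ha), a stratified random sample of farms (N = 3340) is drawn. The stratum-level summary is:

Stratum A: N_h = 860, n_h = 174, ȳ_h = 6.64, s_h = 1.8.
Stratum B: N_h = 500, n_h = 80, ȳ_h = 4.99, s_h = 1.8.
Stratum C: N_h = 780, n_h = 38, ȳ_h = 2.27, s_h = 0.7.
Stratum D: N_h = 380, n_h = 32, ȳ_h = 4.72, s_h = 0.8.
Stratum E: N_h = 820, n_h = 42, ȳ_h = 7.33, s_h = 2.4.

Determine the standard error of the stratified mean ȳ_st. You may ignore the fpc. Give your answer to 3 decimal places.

V̂(ȳ_st) = Σ W_h² s_h²/n_h, with W_h = N_h/N and N = 3340:
  stratum A: (860/3340)²·1.8²/174 = 0.00123452
  stratum B: (500/3340)²·1.8²/80 = 0.000907616
  stratum C: (780/3340)²·0.7²/38 = 0.000703248
  stratum D: (380/3340)²·0.8²/32 = 0.000258883
  stratum E: (820/3340)²·2.4²/42 = 0.00826624
V̂(ȳ_st) = 0.0113705
SE(ȳ_st) = √0.0113705 = 0.106633

SE(ȳ_st) ≈ 0.107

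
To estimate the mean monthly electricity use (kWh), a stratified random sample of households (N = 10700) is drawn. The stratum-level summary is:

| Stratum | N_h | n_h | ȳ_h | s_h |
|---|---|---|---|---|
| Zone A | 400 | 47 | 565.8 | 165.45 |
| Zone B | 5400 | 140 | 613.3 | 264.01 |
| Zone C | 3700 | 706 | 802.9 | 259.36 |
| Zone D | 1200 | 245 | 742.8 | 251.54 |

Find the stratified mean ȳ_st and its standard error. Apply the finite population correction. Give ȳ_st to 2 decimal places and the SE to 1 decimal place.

ȳ_st ≈ 691.61, SE ≈ 11.7

ȳ_st = Σ W_h ȳ_h = (400·565.8 + 5400·613.3 + 3700·802.9 + 1200·742.8)/10700 = 691.61028
V̂(ȳ_st) = Σ W_h² (1 − n_h/N_h) s_h²/n_h, with W_h = N_h/N and N = 10700:
  stratum Zone A: (400/10700)²·(1 − 47/400)·165.45²/47 = 0.718295
  stratum Zone B: (5400/10700)²·(1 − 140/5400)·264.01²/140 = 123.516
  stratum Zone C: (3700/10700)²·(1 − 706/3700)·259.36²/706 = 9.21907
  stratum Zone D: (1200/10700)²·(1 − 245/1200)·251.54²/245 = 2.58503
V̂(ȳ_st) = 136.039
SE(ȳ_st) = √136.039 = 11.6636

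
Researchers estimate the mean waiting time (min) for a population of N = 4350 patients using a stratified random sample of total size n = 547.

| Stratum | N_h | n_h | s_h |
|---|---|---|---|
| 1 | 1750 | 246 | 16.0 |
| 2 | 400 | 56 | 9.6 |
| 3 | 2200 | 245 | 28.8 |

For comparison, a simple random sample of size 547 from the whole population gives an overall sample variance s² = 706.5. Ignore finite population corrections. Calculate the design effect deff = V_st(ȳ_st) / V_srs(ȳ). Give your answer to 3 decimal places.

V̂(ȳ_st) = Σ W_h² s_h²/n_h, with W_h = N_h/N and N = 4350:
  stratum 1: (1750/4350)²·16.0²/246 = 0.168423
  stratum 2: (400/4350)²·9.6²/56 = 0.0139154
  stratum 3: (2200/4350)²·28.8²/245 = 0.865936
V_st = 1.04827
V_srs = s²/n = 706.5/547 = 1.29159
deff = V_st / V_srs = 1.04827/1.29159 = 0.8116

deff ≈ 0.812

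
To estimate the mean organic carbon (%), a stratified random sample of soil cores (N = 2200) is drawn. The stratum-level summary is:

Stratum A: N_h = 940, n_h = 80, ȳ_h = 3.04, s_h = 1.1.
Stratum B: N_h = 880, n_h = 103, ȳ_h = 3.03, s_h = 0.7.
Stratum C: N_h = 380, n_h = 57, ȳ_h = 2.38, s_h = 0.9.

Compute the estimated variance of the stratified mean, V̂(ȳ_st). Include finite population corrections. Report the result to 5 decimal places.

V̂(ȳ_st) ≈ 0.00356

V̂(ȳ_st) = Σ W_h² (1 − n_h/N_h) s_h²/n_h, with W_h = N_h/N and N = 2200:
  stratum A: (940/2200)²·(1 − 80/940)·1.1²/80 = 0.00252625
  stratum B: (880/2200)²·(1 − 103/880)·0.7²/103 = 0.000672074
  stratum C: (380/2200)²·(1 − 57/380)·0.9²/57 = 0.000360372
V̂(ȳ_st) = 0.0035587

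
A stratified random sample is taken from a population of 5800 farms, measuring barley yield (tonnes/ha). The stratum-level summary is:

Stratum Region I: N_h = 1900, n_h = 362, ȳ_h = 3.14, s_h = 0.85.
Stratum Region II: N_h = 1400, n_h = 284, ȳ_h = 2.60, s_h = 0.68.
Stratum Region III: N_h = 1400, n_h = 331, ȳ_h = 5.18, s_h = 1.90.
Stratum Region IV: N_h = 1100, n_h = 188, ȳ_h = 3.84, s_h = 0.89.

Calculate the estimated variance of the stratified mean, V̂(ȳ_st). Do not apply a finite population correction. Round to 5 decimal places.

V̂(ȳ_st) ≈ 0.00110

V̂(ȳ_st) = Σ W_h² s_h²/n_h, with W_h = N_h/N and N = 5800:
  stratum Region I: (1900/5800)²·0.85²/362 = 0.000214181
  stratum Region II: (1400/5800)²·0.68²/284 = 9.48636e-05
  stratum Region III: (1400/5800)²·1.90²/331 = 0.000635447
  stratum Region IV: (1100/5800)²·0.89²/188 = 0.000151548
V̂(ȳ_st) = 0.00109604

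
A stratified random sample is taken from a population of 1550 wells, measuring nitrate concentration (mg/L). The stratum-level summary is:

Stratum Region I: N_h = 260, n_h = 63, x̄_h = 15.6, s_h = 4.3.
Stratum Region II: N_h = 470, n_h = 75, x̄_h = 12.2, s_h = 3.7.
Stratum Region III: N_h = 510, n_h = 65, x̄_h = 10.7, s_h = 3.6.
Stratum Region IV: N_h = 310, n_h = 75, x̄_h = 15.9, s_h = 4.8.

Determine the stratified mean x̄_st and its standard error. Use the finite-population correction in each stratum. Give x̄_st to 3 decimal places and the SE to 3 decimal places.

x̄_st = Σ W_h x̄_h = (260·15.6 + 470·12.2 + 510·10.7 + 310·15.9)/1550 = 13.01677
V̂(x̄_st) = Σ W_h² (1 − n_h/N_h) s_h²/n_h, with W_h = N_h/N and N = 1550:
  stratum Region I: (260/1550)²·(1 − 63/260)·4.3²/63 = 0.00625709
  stratum Region II: (470/1550)²·(1 − 75/470)·3.7²/75 = 0.014105
  stratum Region III: (510/1550)²·(1 − 65/510)·3.6²/65 = 0.0188347
  stratum Region IV: (310/1550)²·(1 − 75/310)·4.8²/75 = 0.0093151
V̂(x̄_st) = 0.0485119
SE(x̄_st) = √0.0485119 = 0.220254

x̄_st ≈ 13.017, SE ≈ 0.220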